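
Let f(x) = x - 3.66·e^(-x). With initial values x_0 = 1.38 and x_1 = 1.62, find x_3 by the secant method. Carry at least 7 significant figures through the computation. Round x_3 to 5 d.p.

f(x_0) = 0.459222, f(x_1) = 0.895691
x_2 = 1.620000 - (0.895691)·(1.620000 - 1.380000)/(0.895691 - (0.459222)) = 1.127488; f(x_2) = -0.057787
x_3 = 1.127488 - (-0.057787)·(1.127488 - 1.620000)/(-0.057787 - (0.895691)) = 1.157338; f(x_3) = 0.006919

1.15734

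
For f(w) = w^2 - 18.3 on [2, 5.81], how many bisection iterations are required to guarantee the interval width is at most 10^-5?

Initial width b − a = 5.81 − 2 = 3.810000.
After n steps the width is (b−a)/2^n; need (b−a)/2^n ≤ 10^-5.
So n ≥ log₂(3.810000/10^-5) = log₂(381000.0000) ≈ 18.5394.
Hence n = 19.

19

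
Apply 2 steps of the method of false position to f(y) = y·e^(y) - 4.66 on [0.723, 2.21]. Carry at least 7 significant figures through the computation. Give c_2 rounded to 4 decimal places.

1.1213

False-position update: c = (a·f(b) − b·f(a))/(f(b) − f(a)); replace the endpoint whose sign matches f(c).
f(0.723000) = -3.170182, f(2.210000) = 15.485733
step 1: c = 0.975685, f(c) = -2.071526 < 0 → new bracket [0.975685, 2.210000]
step 2: c = 1.121318, f(c) = -1.218794 < 0 → new bracket [1.121318, 2.210000]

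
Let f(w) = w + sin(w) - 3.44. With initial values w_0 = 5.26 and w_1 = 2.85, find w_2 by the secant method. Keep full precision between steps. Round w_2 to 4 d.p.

3.4246

Secant update: w_(k+1) = w_k − f(w_k)·(w_k − w_(k-1))/(f(w_k) − f(w_(k-1))).
f(w_0) = 0.966229, f(w_1) = -0.302522
w_2 = 2.850000 - (-0.302522)·(2.850000 - 5.260000)/(-0.302522 - (0.966229)) = 3.424642; f(w_2) = -0.294643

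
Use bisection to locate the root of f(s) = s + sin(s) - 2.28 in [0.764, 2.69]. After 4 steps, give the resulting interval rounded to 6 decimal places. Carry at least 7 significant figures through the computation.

f(0.764000) = -0.824185, f(2.690000) = 0.846399 (opposite signs)
step 1: m = 1.727000, f(m) = 0.434825 > 0 → root in [0.764000, 1.727000]
step 2: m = 1.245500, f(m) = -0.086944 < 0 → root in [1.245500, 1.727000]
step 3: m = 1.486250, f(m) = 0.202678 > 0 → root in [1.245500, 1.486250]
step 4: m = 1.365875, f(m) = 0.064952 > 0 → root in [1.245500, 1.365875]

[1.245500, 1.365875]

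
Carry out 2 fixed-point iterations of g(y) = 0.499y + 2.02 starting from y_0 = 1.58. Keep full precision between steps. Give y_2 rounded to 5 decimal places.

y_1 = g(1.580000) = 2.808420
y_2 = g(2.808420) = 3.421402

3.42140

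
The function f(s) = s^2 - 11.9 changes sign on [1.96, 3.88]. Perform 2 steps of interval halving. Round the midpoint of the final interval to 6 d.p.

3.640000

f(1.960000) = -8.058400, f(3.880000) = 3.154400 (opposite signs)
step 1: m = 2.920000, f(m) = -3.373600 < 0 → root in [2.920000, 3.880000]
step 2: m = 3.400000, f(m) = -0.340000 < 0 → root in [3.400000, 3.880000]
Midpoint of [3.400000, 3.880000] = 3.640000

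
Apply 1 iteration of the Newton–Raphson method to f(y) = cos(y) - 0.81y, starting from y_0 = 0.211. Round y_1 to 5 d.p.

f'(y) = -sin(y) - 0.81
y_0 = 0.211000: f = 0.806912, f' = -1.019438 → y_1 = 0.211000 - (0.806912)/(-1.019438) = 1.002526

1.00253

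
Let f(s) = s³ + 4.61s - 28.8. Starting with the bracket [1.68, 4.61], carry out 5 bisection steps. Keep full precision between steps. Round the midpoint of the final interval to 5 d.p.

f(1.680000) = -16.313568, f(4.610000) = 90.424281 (opposite signs)
step 1: m = 3.145000, f(m) = 16.805724 > 0 → root in [1.680000, 3.145000]
step 2: m = 2.412500, f(m) = -3.637248 < 0 → root in [2.412500, 3.145000]
step 3: m = 2.778750, f(m) = 5.466021 > 0 → root in [2.412500, 2.778750]
step 4: m = 2.595625, f(m) = 0.653255 > 0 → root in [2.412500, 2.595625]
step 5: m = 2.504062, f(m) = -1.554976 < 0 → root in [2.504062, 2.595625]
Midpoint of [2.504062, 2.595625] = 2.549844

2.54984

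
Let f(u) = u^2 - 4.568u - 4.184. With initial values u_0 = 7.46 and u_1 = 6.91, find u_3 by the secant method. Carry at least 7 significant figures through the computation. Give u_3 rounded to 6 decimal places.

5.415299

Secant update: u_(k+1) = u_k − f(u_k)·(u_k − u_(k-1))/(f(u_k) − f(u_(k-1))).
f(u_0) = 17.390320, f(u_1) = 11.999220
u_2 = 6.910000 - (11.999220)·(6.910000 - 7.460000)/(11.999220 - (17.390320)) = 5.685840; f(u_2) = 2.171857
u_3 = 5.685840 - (2.171857)·(5.685840 - 6.910000)/(2.171857 - (11.999220)) = 5.415299; f(u_3) = 0.404377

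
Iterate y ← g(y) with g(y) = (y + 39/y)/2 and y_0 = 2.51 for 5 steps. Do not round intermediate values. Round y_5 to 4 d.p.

6.2450

y_1 = g(2.510000) = 9.023924
y_2 = g(9.023924) = 6.672885
y_3 = g(6.672885) = 6.258717
y_4 = g(6.258717) = 6.245013
y_5 = g(6.245013) = 6.244998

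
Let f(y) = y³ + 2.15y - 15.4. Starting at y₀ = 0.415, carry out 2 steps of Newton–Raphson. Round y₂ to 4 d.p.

f'(y) = 3y² + 2.15
y_0 = 0.415000: f = -14.436277, f' = 2.666675 → y_1 = 0.415000 - (-14.436277)/(2.666675) = 5.828587
y_1 = 5.828587: f = 195.142686, f' = 104.067273 → y_2 = 5.828587 - (195.142686)/(104.067273) = 3.953428

3.9534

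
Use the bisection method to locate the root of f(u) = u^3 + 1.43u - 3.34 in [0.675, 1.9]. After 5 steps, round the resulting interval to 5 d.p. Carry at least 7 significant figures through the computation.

f(0.675000) = -2.067203, f(1.900000) = 6.236000 (opposite signs)
step 1: m = 1.287500, f(m) = 0.635357 > 0 → root in [0.675000, 1.287500]
step 2: m = 0.981250, f(m) = -0.992014 < 0 → root in [0.981250, 1.287500]
step 3: m = 1.134375, f(m) = -0.258122 < 0 → root in [1.134375, 1.287500]
step 4: m = 1.210938, f(m) = 0.167323 > 0 → root in [1.134375, 1.210938]
step 5: m = 1.172656, f(m) = -0.050555 < 0 → root in [1.172656, 1.210938]

[1.17266, 1.21094]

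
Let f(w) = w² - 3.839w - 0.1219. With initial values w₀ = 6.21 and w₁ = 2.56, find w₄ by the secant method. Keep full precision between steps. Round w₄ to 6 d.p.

3.800865

f(w_0) = 14.602010, f(w_1) = -3.396140
w_2 = 2.560000 - (-3.396140)·(2.560000 - 6.210000)/(-3.396140 - (14.602010)) = 3.248733; f(w_2) = -2.039521
w_3 = 3.248733 - (-2.039521)·(3.248733 - 2.560000)/(-2.039521 - (-3.396140)) = 4.284163; f(w_3) = 1.785251
w_4 = 4.284163 - (1.785251)·(4.284163 - 3.248733)/(1.785251 - (-2.039521)) = 3.800865; f(w_4) = -0.266845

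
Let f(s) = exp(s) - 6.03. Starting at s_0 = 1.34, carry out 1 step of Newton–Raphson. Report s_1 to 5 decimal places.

Newton update: s ← s − f(s)/f'(s).
f'(s) = exp(s)
s_0 = 1.340000: f = -2.210956, f' = 3.819044 → s_1 = 1.340000 - (-2.210956)/(3.819044) = 1.918929

1.91893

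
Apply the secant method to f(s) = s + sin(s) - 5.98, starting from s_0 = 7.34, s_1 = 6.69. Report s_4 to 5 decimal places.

6.13130

Secant update: s_(k+1) = s_k − f(s_k)·(s_k − s_(k-1))/(f(s_k) − f(s_(k-1))).
f(s_0) = 2.230794, f(s_1) = 1.105686
s_2 = 6.690000 - (1.105686)·(6.690000 - 7.340000)/(1.105686 - (2.230794)) = 6.051220; f(s_2) = -0.158670
s_3 = 6.051220 - (-0.158670)·(6.051220 - 6.690000)/(-0.158670 - (1.105686)) = 6.131384; f(s_3) = 0.000165
s_4 = 6.131384 - (0.000165)·(6.131384 - 6.051220)/(0.000165 - (-0.158670)) = 6.131301; f(s_4) = -0.000001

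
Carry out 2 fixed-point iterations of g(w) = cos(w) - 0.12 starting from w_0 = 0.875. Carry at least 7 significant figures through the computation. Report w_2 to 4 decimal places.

w_1 = g(0.875000) = 0.520997
w_2 = g(0.520997) = 0.747323

0.7473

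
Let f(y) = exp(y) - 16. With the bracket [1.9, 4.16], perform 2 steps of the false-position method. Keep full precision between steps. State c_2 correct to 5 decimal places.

2.48776

f(1.900000) = -9.314106, f(4.160000) = 48.071523
step 1: c = 2.266814, f(c) = -6.351384 < 0 → new bracket [2.266814, 4.160000]
step 2: c = 2.487757, f(c) = -3.965744 < 0 → new bracket [2.487757, 4.160000]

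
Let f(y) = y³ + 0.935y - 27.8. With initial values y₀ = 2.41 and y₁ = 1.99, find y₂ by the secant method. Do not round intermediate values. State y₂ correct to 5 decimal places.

f(y_0) = -11.549129, f(y_1) = -18.058751
y_2 = 1.990000 - (-18.058751)·(1.990000 - 2.410000)/(-18.058751 - (-11.549129)) = 3.155148; f(y_2) = 6.559443

3.15515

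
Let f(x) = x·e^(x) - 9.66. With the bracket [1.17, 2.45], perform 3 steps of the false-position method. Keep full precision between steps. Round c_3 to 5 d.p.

False-position update: c = (a·f(b) − b·f(a))/(f(b) − f(a)); replace the endpoint whose sign matches f(c).
f(1.170000) = -5.890269, f(2.450000) = 18.731449
step 1: c = 1.476215, f(c) = -3.199565 < 0 → new bracket [1.476215, 2.450000]
step 2: c = 1.618283, f(c) = -1.496701 < 0 → new bracket [1.618283, 2.450000]
step 3: c = 1.679822, f(c) = -0.648420 < 0 → new bracket [1.679822, 2.450000]

1.67982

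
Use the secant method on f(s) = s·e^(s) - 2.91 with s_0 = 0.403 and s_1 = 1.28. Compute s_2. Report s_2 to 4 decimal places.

f(s_0) = -2.306988, f(s_1) = 1.693699
s_2 = 1.280000 - (1.693699)·(1.280000 - 0.403000)/(1.693699 - (-2.306988)) = 0.908720; f(s_2) = -0.655333

0.9087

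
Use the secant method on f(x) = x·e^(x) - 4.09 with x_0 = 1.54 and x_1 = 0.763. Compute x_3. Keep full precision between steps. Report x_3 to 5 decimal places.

Secant update: x_(k+1) = x_k − f(x_k)·(x_k − x_(k-1))/(f(x_k) − f(x_(k-1))).
f(x_0) = 3.093469, f(x_1) = -2.453593
x_2 = 0.763000 - (-2.453593)·(0.763000 - 1.540000)/(-2.453593 - (3.093469)) = 1.106685; f(x_2) = -0.743035
x_3 = 1.106685 - (-0.743035)·(1.106685 - 0.763000)/(-0.743035 - (-2.453593)) = 1.255975; f(x_3) = 0.320058

1.25598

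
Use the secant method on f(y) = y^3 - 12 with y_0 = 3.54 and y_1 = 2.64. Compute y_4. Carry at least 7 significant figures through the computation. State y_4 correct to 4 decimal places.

2.2904

f(y_0) = 32.361864, f(y_1) = 6.399744
y_2 = 2.640000 - (6.399744)·(2.640000 - 3.540000)/(6.399744 - (32.361864)) = 2.418147; f(y_2) = 2.139960
y_3 = 2.418147 - (2.139960)·(2.418147 - 2.640000)/(2.139960 - (6.399744)) = 2.306696; f(y_3) = 0.273581
y_4 = 2.306696 - (0.273581)·(2.306696 - 2.418147)/(0.273581 - (2.139960)) = 2.290359; f(y_4) = 0.014645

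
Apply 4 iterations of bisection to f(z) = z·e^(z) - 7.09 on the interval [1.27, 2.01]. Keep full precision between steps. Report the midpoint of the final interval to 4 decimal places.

f(1.270000) = -2.567717, f(2.010000) = 7.911268 (opposite signs)
step 1: m = 1.640000, f(m) = 1.364478 > 0 → root in [1.270000, 1.640000]
step 2: m = 1.455000, f(m) = -0.856077 < 0 → root in [1.455000, 1.640000]
step 3: m = 1.547500, f(m) = 0.182795 > 0 → root in [1.455000, 1.547500]
step 4: m = 1.501250, f(m) = -0.353449 < 0 → root in [1.501250, 1.547500]
Midpoint of [1.501250, 1.547500] = 1.524375

1.5244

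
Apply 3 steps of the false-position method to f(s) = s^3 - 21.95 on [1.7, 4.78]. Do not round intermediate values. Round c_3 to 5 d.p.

False-position update: c = (a·f(b) − b·f(a))/(f(b) − f(a)); replace the endpoint whose sign matches f(c).
f(1.700000) = -17.037000, f(4.780000) = 87.265352
step 1: c = 2.203095, f(c) = -11.257002 < 0 → new bracket [2.203095, 4.780000]
step 2: c = 2.497528, f(c) = -6.371311 < 0 → new bracket [2.497528, 4.780000]
step 3: c = 2.652834, f(c) = -3.280612 < 0 → new bracket [2.652834, 4.780000]

2.65283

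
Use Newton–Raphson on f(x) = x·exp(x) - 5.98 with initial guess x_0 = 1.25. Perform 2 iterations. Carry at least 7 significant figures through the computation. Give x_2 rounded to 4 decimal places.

Newton update: x ← x − f(x)/f'(x).
f'(x) = (x + 1)·exp(x)
x_0 = 1.250000: f = -1.617071, f' = 7.853272 → x_1 = 1.250000 - (-1.617071)/(7.853272) = 1.455911
x_1 = 1.455911: f = 0.263507, f' = 10.531893 → x_2 = 1.455911 - (0.263507)/(10.531893) = 1.430891

1.4309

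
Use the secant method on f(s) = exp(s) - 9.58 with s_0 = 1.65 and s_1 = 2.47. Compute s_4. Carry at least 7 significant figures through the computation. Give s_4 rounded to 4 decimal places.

Secant update: s_(k+1) = s_k − f(s_k)·(s_k − s_(k-1))/(f(s_k) − f(s_(k-1))).
f(s_0) = -4.373020, f(s_1) = 2.242447
s_2 = 2.470000 - (2.242447)·(2.470000 - 1.650000)/(2.242447 - (-4.373020)) = 2.192044; f(s_2) = -0.626501
s_3 = 2.192044 - (-0.626501)·(2.192044 - 2.470000)/(-0.626501 - (2.242447)) = 2.252742; f(s_3) = -0.066209
s_4 = 2.252742 - (-0.066209)·(2.252742 - 2.192044)/(-0.066209 - (-0.626501)) = 2.259915; f(s_4) = 0.002275

2.2599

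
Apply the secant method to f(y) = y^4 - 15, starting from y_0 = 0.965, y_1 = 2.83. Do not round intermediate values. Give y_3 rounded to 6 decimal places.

Secant update: y_(k+1) = y_k − f(y_k)·(y_k − y_(k-1))/(f(y_k) − f(y_(k-1))).
f(y_0) = -14.132820, f(y_1) = 49.142479
y_2 = 2.830000 - (49.142479)·(2.830000 - 0.965000)/(49.142479 - (-14.132820)) = 1.381556; f(y_2) = -11.356875
y_3 = 1.381556 - (-11.356875)·(1.381556 - 2.830000)/(-11.356875 - (49.142479)) = 1.653456; f(y_3) = -7.525691

1.653456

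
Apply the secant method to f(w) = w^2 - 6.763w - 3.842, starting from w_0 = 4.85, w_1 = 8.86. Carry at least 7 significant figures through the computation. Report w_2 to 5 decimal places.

6.73859

Secant update: w_(k+1) = w_k − f(w_k)·(w_k − w_(k-1))/(f(w_k) − f(w_(k-1))).
f(w_0) = -13.120050, f(w_1) = 14.737420
w_2 = 8.860000 - (14.737420)·(8.860000 - 4.850000)/(14.737420 - (-13.120050)) = 6.738592; f(w_2) = -4.006474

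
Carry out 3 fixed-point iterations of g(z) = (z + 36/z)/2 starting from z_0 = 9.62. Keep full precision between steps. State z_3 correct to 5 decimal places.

z_1 = g(9.620000) = 6.681102
z_2 = g(6.681102) = 6.034717
z_3 = g(6.034717) = 6.000100

6.00010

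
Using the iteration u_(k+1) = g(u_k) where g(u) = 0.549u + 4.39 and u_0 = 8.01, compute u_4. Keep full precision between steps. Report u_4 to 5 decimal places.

9.57732

u_1 = g(8.010000) = 8.787490
u_2 = g(8.787490) = 9.214332
u_3 = g(9.214332) = 9.448668
u_4 = g(9.448668) = 9.577319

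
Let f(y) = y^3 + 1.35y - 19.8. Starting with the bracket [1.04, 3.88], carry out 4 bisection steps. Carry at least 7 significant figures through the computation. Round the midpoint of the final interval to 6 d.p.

2.548750

f(1.040000) = -17.271136, f(3.880000) = 43.849072 (opposite signs)
step 1: m = 2.460000, f(m) = -1.592064 < 0 → root in [2.460000, 3.880000]
step 2: m = 3.170000, f(m) = 16.334513 > 0 → root in [2.460000, 3.170000]
step 3: m = 2.815000, f(m) = 6.306943 > 0 → root in [2.460000, 2.815000]
step 4: m = 2.637500, f(m) = 2.108146 > 0 → root in [2.460000, 2.637500]
Midpoint of [2.460000, 2.637500] = 2.548750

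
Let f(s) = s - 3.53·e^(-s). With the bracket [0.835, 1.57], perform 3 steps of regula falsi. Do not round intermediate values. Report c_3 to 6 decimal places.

f(0.835000) = -0.696577, f(1.570000) = 0.835601
step 1: c = 1.169155, f(c) = 0.072633 > 0 → new bracket [0.835000, 1.169155]
step 2: c = 1.137602, f(c) = 0.005930 > 0 → new bracket [0.835000, 1.137602]
step 3: c = 1.135048, f(c) = 0.000481 > 0 → new bracket [0.835000, 1.135048]

1.135048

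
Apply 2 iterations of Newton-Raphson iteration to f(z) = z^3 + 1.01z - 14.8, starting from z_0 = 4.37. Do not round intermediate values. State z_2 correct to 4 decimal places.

f'(z) = 3z^2 + 1.01
z_0 = 4.370000: f = 73.067153, f' = 58.300700 → z_1 = 4.370000 - (73.067153)/(58.300700) = 3.116719
z_1 = 3.116719: f = 18.623503, f' = 30.151814 → z_2 = 3.116719 - (18.623503)/(30.151814) = 2.499061

2.4991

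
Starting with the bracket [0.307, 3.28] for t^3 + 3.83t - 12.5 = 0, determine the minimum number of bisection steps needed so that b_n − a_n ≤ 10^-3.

Initial width b − a = 3.28 − 0.307 = 2.973000.
After n steps the width is (b−a)/2^n; need (b−a)/2^n ≤ 10^-3.
So n ≥ log₂(2.973000/10^-3) = log₂(2973.0000) ≈ 11.5377.
Hence n = 12.

12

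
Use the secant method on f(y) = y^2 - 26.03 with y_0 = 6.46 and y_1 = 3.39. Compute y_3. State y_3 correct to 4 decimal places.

f(y_0) = 15.701600, f(y_1) = -14.537900
y_2 = 3.390000 - (-14.537900)·(3.390000 - 6.460000)/(-14.537900 - (15.701600)) = 4.865929; f(y_2) = -2.352736
y_3 = 4.865929 - (-2.352736)·(4.865929 - 3.390000)/(-2.352736 - (-14.537900)) = 5.150904; f(y_3) = 0.501814

5.1509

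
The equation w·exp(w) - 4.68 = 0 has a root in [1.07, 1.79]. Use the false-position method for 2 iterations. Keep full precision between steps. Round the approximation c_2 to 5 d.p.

1.26667

False-position update: c = (a·f(b) − b·f(a))/(f(b) − f(a)); replace the endpoint whose sign matches f(c).
f(1.070000) = -1.560544, f(1.790000) = 6.041120
step 1: c = 1.217809, f(c) = -0.564083 < 0 → new bracket [1.217809, 1.790000]
step 2: c = 1.266674, f(c) = -0.184540 < 0 → new bracket [1.266674, 1.790000]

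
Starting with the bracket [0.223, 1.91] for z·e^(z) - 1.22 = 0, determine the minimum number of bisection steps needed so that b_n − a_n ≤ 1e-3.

Initial width b − a = 1.91 − 0.223 = 1.687000.
After n steps the width is (b−a)/2^n; need (b−a)/2^n ≤ 1e-3.
So n ≥ log₂(1.687000/1e-3) = log₂(1687.0000) ≈ 10.7202.
Hence n = 11.

11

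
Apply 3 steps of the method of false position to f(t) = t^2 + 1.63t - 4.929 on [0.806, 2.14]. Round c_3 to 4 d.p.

False-position update: c = (a·f(b) − b·f(a))/(f(b) − f(a)); replace the endpoint whose sign matches f(c).
f(0.806000) = -2.965584, f(2.140000) = 3.138800
step 1: c = 1.454073, f(c) = -0.444531 < 0 → new bracket [1.454073, 2.140000]
step 2: c = 1.539166, f(c) = -0.051127 < 0 → new bracket [1.539166, 2.140000]
step 3: c = 1.548796, f(c) = -0.005693 < 0 → new bracket [1.548796, 2.140000]

1.5488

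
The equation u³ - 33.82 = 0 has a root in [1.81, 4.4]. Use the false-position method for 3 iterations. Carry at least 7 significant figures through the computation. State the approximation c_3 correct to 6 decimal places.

3.186774

f(1.810000) = -27.890259, f(4.400000) = 51.364000
step 1: c = 2.721443, f(c) = -13.664299 < 0 → new bracket [2.721443, 4.400000]
step 2: c = 3.074156, f(c) = -4.767889 < 0 → new bracket [3.074156, 4.400000]
step 3: c = 3.186774, f(c) = -1.456618 < 0 → new bracket [3.186774, 4.400000]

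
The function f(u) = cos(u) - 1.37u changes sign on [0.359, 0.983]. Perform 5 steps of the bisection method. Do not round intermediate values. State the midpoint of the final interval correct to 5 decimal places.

f(0.359000) = 0.444419, f(0.983000) = -0.792181 (opposite signs)
step 1: m = 0.671000, f(m) = -0.136070 < 0 → root in [0.359000, 0.671000]
step 2: m = 0.515000, f(m) = 0.164743 > 0 → root in [0.515000, 0.671000]
step 3: m = 0.593000, f(m) = 0.016858 > 0 → root in [0.593000, 0.671000]
step 4: m = 0.632000, f(m) = -0.058992 < 0 → root in [0.593000, 0.632000]
step 5: m = 0.612500, f(m) = -0.020912 < 0 → root in [0.593000, 0.612500]
Midpoint of [0.593000, 0.612500] = 0.602750

0.60275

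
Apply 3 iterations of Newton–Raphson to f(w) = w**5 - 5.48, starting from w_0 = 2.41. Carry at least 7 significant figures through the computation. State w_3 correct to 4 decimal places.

Newton update: w ← w − f(w)/f'(w).
f'(w) = 5w**4
w_0 = 2.410000: f = 75.819002, f' = 168.670128 → w_1 = 2.410000 - (75.819002)/(168.670128) = 1.960489
w_1 = 1.960489: f = 23.481600, f' = 73.863187 → w_2 = 1.960489 - (23.481600)/(73.863187) = 1.642583
w_2 = 1.642583: f = 6.477388, f' = 36.398130 → w_3 = 1.642583 - (6.477388)/(36.398130) = 1.464623

1.4646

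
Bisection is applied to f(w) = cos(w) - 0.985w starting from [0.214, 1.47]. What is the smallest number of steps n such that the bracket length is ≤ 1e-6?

Initial width b − a = 1.47 − 0.214 = 1.256000.
After n steps the width is (b−a)/2^n; need (b−a)/2^n ≤ 1e-6.
So n ≥ log₂(1.256000/1e-6) = log₂(1256000.0000) ≈ 20.2604.
Hence n = 21.

21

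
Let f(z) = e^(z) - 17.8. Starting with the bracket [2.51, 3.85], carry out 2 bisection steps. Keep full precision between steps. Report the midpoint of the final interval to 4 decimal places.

f(2.510000) = -5.495070, f(3.850000) = 29.193063 (opposite signs)
step 1: m = 3.180000, f(m) = 6.246754 > 0 → root in [2.510000, 3.180000]
step 2: m = 2.845000, f(m) = -0.598441 < 0 → root in [2.845000, 3.180000]
Midpoint of [2.845000, 3.180000] = 3.012500

3.0125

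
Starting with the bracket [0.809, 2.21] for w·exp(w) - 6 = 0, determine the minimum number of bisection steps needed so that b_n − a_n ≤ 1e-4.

14

Initial width b − a = 2.21 − 0.809 = 1.401000.
After n steps the width is (b−a)/2^n; need (b−a)/2^n ≤ 1e-4.
So n ≥ log₂(1.401000/1e-4) = log₂(14010.0000) ≈ 13.7742.
Hence n = 14.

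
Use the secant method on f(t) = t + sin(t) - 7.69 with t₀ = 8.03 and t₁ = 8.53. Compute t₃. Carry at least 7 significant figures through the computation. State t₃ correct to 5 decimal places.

f(t_0) = 1.324549, f(t_1) = 1.620070
t_2 = 8.530000 - (1.620070)·(8.530000 - 8.030000)/(1.620070 - (1.324549)) = 5.788963; f(t_2) = -2.375383
t_3 = 5.788963 - (-2.375383)·(5.788963 - 8.530000)/(-2.375383 - (1.620070)) = 7.418569; f(t_3) = 0.635265

7.41857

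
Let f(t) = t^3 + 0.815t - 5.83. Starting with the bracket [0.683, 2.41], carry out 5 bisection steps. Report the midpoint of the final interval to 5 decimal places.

1.62745

f(0.683000) = -4.954743, f(2.410000) = 10.131671 (opposite signs)
step 1: m = 1.546500, f(m) = -0.870897 < 0 → root in [1.546500, 2.410000]
step 2: m = 1.978250, f(m) = 3.524102 > 0 → root in [1.546500, 1.978250]
step 3: m = 1.762375, f(m) = 1.080212 > 0 → root in [1.546500, 1.762375]
step 4: m = 1.654438, f(m) = 0.046832 > 0 → root in [1.546500, 1.654438]
step 5: m = 1.600469, f(m) = -0.426017 < 0 → root in [1.600469, 1.654438]
Midpoint of [1.600469, 1.654438] = 1.627453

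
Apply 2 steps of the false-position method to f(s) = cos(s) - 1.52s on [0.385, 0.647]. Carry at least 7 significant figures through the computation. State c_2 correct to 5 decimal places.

0.55802

f(0.385000) = 0.341598, f(0.647000) = -0.185544
step 1: c = 0.554781, f(c) = 0.006749 > 0 → new bracket [0.554781, 0.647000]
step 2: c = 0.558018, f(c) = 0.000120 > 0 → new bracket [0.558018, 0.647000]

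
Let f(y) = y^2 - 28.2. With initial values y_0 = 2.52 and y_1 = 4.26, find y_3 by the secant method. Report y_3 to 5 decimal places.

5.26497

f(y_0) = -21.849600, f(y_1) = -10.052400
y_2 = 4.260000 - (-10.052400)·(4.260000 - 2.520000)/(-10.052400 - (-21.849600)) = 5.742655; f(y_2) = 4.778085
y_3 = 5.742655 - (4.778085)·(5.742655 - 4.260000)/(4.778085 - (-10.052400)) = 5.264973; f(y_3) = -0.480057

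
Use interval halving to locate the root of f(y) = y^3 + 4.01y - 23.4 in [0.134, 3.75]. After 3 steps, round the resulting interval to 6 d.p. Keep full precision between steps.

[2.394000, 2.846000]

f(0.134000) = -22.860254, f(3.750000) = 44.371875 (opposite signs)
step 1: m = 1.942000, f(m) = -8.288591 < 0 → root in [1.942000, 3.750000]
step 2: m = 2.846000, f(m) = 11.064252 > 0 → root in [1.942000, 2.846000]
step 3: m = 2.394000, f(m) = -0.079481 < 0 → root in [2.394000, 2.846000]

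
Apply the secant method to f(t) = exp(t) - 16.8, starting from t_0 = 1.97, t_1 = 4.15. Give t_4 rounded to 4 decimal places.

f(t_0) = -9.629324, f(t_1) = 46.634000
t_2 = 4.150000 - (46.634000)·(4.150000 - 1.970000)/(46.634000 - (-9.629324)) = 2.343101; f(t_2) = -6.386517
t_3 = 2.343101 - (-6.386517)·(2.343101 - 4.150000)/(-6.386517 - (46.634000)) = 2.560749; f(t_3) = -3.854490
t_4 = 2.560749 - (-3.854490)·(2.560749 - 2.343101)/(-3.854490 - (-6.386517)) = 2.892073; f(t_4) = 1.230643

2.8921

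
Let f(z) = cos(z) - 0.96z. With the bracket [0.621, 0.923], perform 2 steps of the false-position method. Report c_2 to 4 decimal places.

0.7569

f(0.621000) = 0.217137, f(0.923000) = -0.282649
step 1: c = 0.752207, f(c) = 0.008064 > 0 → new bracket [0.752207, 0.923000]
step 2: c = 0.756945, f(c) = 0.000271 > 0 → new bracket [0.756945, 0.923000]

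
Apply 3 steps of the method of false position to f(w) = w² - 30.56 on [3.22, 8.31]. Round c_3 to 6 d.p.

5.504461

False-position update: c = (a·f(b) − b·f(a))/(f(b) − f(a)); replace the endpoint whose sign matches f(c).
f(3.220000) = -20.191600, f(8.310000) = 38.496100
step 1: c = 4.971223, f(c) = -5.846943 < 0 → new bracket [4.971223, 8.310000]
step 2: c = 5.411464, f(c) = -1.276055 < 0 → new bracket [5.411464, 8.310000]
step 3: c = 5.504461, f(c) = -0.260907 < 0 → new bracket [5.504461, 8.310000]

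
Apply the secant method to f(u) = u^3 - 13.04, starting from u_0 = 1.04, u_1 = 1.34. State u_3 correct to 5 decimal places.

f(u_0) = -11.915136, f(u_1) = -10.633896
u_2 = 1.340000 - (-10.633896)·(1.340000 - 1.040000)/(-10.633896 - (-11.915136)) = 3.829907; f(u_2) = 43.137807
u_3 = 3.829907 - (43.137807)·(3.829907 - 1.340000)/(43.137807 - (-10.633896)) = 1.832404; f(u_3) = -6.887326

1.83240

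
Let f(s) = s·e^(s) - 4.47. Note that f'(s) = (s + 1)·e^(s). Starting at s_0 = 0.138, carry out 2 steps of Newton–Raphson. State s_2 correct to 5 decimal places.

2.69602

Newton update: s ← s − f(s)/f'(s).
s_0 = 0.138000: f = -4.311579, f' = 1.306396 → s_1 = 0.138000 - (-4.311579)/(1.306396) = 3.438361
s_1 = 3.438361: f = 102.586452, f' = 138.192346 → s_2 = 3.438361 - (102.586452)/(138.192346) = 2.696016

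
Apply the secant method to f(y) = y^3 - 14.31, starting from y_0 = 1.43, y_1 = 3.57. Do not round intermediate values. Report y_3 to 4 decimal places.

2.2651

f(y_0) = -11.385793, f(y_1) = 31.189293
y_2 = 3.570000 - (31.189293)·(3.570000 - 1.430000)/(31.189293 - (-11.385793)) = 2.002297; f(y_2) = -6.282403
y_3 = 2.002297 - (-6.282403)·(2.002297 - 3.570000)/(-6.282403 - (31.189293)) = 2.265134; f(y_3) = -2.687979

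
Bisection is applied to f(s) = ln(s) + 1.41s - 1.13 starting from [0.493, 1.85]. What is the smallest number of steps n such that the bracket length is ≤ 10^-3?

11

Initial width b − a = 1.85 − 0.493 = 1.357000.
After n steps the width is (b−a)/2^n; need (b−a)/2^n ≤ 10^-3.
So n ≥ log₂(1.357000/10^-3) = log₂(1357.0000) ≈ 10.4062.
Hence n = 11.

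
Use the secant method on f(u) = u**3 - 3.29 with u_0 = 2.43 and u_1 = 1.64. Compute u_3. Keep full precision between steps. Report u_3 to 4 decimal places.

1.4932

f(u_0) = 11.058907, f(u_1) = 1.120944
u_2 = 1.640000 - (1.120944)·(1.640000 - 2.430000)/(1.120944 - (11.058907)) = 1.550893; f(u_2) = 0.440312
u_3 = 1.550893 - (0.440312)·(1.550893 - 1.640000)/(0.440312 - (1.120944)) = 1.493248; f(u_3) = 0.039626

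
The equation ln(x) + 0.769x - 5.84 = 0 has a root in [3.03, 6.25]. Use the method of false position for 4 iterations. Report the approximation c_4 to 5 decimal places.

5.40106

f(3.030000) = -2.401367, f(6.250000) = 0.798831
step 1: c = 5.446226, f(c) = 0.043070 > 0 → new bracket [3.030000, 5.446226]
step 2: c = 5.403652, f(c) = 0.002484 > 0 → new bracket [3.030000, 5.403652]
step 3: c = 5.401200, f(c) = 0.000144 > 0 → new bracket [3.030000, 5.401200]
step 4: c = 5.401058, f(c) = 0.000008 > 0 → new bracket [3.030000, 5.401058]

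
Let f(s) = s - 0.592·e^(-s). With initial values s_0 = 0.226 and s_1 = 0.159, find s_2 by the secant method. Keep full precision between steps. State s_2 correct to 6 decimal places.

f(s_0) = -0.246249, f(s_1) = -0.345974
s_2 = 0.159000 - (-0.345974)·(0.159000 - 0.226000)/(-0.345974 - (-0.246249)) = 0.391442; f(s_2) = -0.008798

0.391442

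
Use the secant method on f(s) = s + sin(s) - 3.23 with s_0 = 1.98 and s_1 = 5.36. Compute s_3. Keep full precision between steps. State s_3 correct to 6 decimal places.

f(s_0) = -0.332562, f(s_1) = 1.332473
s_2 = 5.360000 - (1.332473)·(5.360000 - 1.980000)/(1.332473 - (-0.332562)) = 2.655097; f(s_2) = -0.107372
s_3 = 2.655097 - (-0.107372)·(2.655097 - 5.360000)/(-0.107372 - (1.332473)) = 2.856807; f(s_3) = -0.092241

2.856807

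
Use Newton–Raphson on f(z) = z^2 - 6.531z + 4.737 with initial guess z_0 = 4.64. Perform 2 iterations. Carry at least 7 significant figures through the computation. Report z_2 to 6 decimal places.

5.729311

f'(z) = 2z - 6.531
z_0 = 4.640000: f = -4.037240, f' = 2.749000 → z_1 = 4.640000 - (-4.037240)/(2.749000) = 6.108621
z_1 = 6.108621: f = 2.156849, f' = 5.686243 → z_2 = 6.108621 - (2.156849)/(5.686243) = 5.729311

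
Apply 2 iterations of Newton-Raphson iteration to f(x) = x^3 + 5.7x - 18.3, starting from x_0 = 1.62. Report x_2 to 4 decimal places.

1.9370

f'(x) = 3x^2 + 5.7
x_0 = 1.620000: f = -4.814472, f' = 13.573200 → x_1 = 1.620000 - (-4.814472)/(13.573200) = 1.974704
x_1 = 1.974704: f = 0.656089, f' = 17.398371 → x_2 = 1.974704 - (0.656089)/(17.398371) = 1.936994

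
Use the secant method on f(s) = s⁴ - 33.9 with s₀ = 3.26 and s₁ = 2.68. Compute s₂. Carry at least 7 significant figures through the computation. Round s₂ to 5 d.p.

2.51281

Secant update: s_(k+1) = s_k − f(s_k)·(s_k − s_(k-1))/(f(s_k) − f(s_(k-1))).
f(s_0) = 79.045882, f(s_1) = 17.686870
s_2 = 2.680000 - (17.686870)·(2.680000 - 3.260000)/(17.686870 - (79.045882)) = 2.512814; f(s_2) = 5.969536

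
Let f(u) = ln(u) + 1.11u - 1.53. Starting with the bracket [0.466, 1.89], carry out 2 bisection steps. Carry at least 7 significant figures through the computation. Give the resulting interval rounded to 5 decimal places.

[1.17800, 1.53400]

f(0.466000) = -1.776310, f(1.890000) = 1.204477 (opposite signs)
step 1: m = 1.178000, f(m) = -0.058602 < 0 → root in [1.178000, 1.890000]
step 2: m = 1.534000, f(m) = 0.600619 > 0 → root in [1.178000, 1.534000]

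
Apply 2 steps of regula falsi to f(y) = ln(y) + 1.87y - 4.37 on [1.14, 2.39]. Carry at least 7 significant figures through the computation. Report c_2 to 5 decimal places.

1.97473

f(1.140000) = -2.107172, f(2.390000) = 0.970593
step 1: c = 1.995804, f(c) = 0.053201 > 0 → new bracket [1.140000, 1.995804]
step 2: c = 1.974729, f(c) = 0.003175 > 0 → new bracket [1.140000, 1.974729]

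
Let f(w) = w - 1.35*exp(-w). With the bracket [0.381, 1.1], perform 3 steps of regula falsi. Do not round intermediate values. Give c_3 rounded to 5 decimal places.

f(0.381000) = -0.541290, f(1.100000) = 0.650624
step 1: c = 0.707523, f(c) = 0.042158 > 0 → new bracket [0.381000, 0.707523]
step 2: c = 0.683930, f(c) = 0.002680 > 0 → new bracket [0.381000, 0.683930]
step 3: c = 0.682438, f(c) = 0.000170 > 0 → new bracket [0.381000, 0.682438]

0.68244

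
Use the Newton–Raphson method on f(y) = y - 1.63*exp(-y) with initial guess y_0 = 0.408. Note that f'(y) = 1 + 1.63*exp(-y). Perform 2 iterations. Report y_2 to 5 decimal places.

y_0 = 0.408000: f = -0.675916, f' = 2.083916 → y_1 = 0.408000 - (-0.675916)/(2.083916) = 0.732349
y_1 = 0.732349: f = -0.051320, f' = 1.783669 → y_2 = 0.732349 - (-0.051320)/(1.783669) = 0.761121

0.76112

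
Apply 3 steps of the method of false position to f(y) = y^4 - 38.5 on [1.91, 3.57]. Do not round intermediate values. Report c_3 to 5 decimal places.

2.42087

f(1.910000) = -25.191366, f(3.570000) = 123.932476
step 1: c = 2.190422, f(c) = -15.479672 < 0 → new bracket [2.190422, 3.570000]
step 2: c = 2.343604, f(c) = -8.332654 < 0 → new bracket [2.343604, 3.570000]
step 3: c = 2.420867, f(c) = -4.153418 < 0 → new bracket [2.420867, 3.570000]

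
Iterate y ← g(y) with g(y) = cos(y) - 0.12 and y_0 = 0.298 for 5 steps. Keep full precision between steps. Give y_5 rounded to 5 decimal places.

0.69175

y_1 = g(0.298000) = 0.835926
y_2 = g(0.835926) = 0.550491
y_3 = g(0.550491) = 0.732268
y_4 = g(0.732268) = 0.623660
y_5 = g(0.623660) = 0.691746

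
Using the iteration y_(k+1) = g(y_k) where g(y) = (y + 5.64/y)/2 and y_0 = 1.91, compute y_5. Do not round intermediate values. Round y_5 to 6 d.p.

2.374868

y_1 = g(1.910000) = 2.431440
y_2 = g(2.431440) = 2.375527
y_3 = g(2.375527) = 2.374869
y_4 = g(2.374869) = 2.374868
y_5 = g(2.374868) = 2.374868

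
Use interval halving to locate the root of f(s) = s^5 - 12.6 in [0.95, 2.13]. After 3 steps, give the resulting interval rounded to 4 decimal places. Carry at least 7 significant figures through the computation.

f(0.950000) = -11.826219, f(2.130000) = 31.242773 (opposite signs)
step 1: m = 1.540000, f(m) = -3.938291 < 0 → root in [1.540000, 2.130000]
step 2: m = 1.835000, f(m) = 8.205605 > 0 → root in [1.540000, 1.835000]
step 3: m = 1.687500, f(m) = 1.084184 > 0 → root in [1.540000, 1.687500]

[1.5400, 1.6875]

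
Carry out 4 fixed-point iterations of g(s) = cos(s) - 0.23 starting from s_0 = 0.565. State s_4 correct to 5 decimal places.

s_1 = g(0.565000) = 0.614589
s_2 = g(0.614589) = 0.587011
s_3 = g(0.587011) = 0.602600
s_4 = g(0.602600) = 0.593865

0.59386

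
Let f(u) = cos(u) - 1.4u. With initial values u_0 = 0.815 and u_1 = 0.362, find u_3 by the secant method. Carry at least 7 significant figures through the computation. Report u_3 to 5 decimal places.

f(u_0) = -0.455132, f(u_1) = 0.428390
u_2 = 0.362000 - (0.428390)·(0.362000 - 0.815000)/(0.428390 - (-0.455132)) = 0.581645; f(u_2) = 0.021258
u_3 = 0.581645 - (0.021258)·(0.581645 - 0.362000)/(0.021258 - (0.428390)) = 0.593113; f(u_3) = -0.001154

0.59311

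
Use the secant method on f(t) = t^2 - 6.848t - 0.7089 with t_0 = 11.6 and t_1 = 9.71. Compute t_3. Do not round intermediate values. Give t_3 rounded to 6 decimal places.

f(t_0) = 54.414300, f(t_1) = 27.081120
t_2 = 9.710000 - (27.081120)·(9.710000 - 11.600000)/(27.081120 - (54.414300)) = 7.837429; f(t_2) = 7.045681
t_3 = 7.837429 - (7.045681)·(7.837429 - 9.710000)/(7.045681 - (27.081120)) = 7.178919; f(t_3) = 1.666742

7.178919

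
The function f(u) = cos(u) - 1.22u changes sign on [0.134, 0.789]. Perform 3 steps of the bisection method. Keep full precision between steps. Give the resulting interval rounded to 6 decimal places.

f(0.134000) = 0.827555, f(0.789000) = -0.258025 (opposite signs)
step 1: m = 0.461500, f(m) = 0.332356 > 0 → root in [0.461500, 0.789000]
step 2: m = 0.625250, f(m) = 0.048012 > 0 → root in [0.625250, 0.789000]
step 3: m = 0.707125, f(m) = -0.102460 < 0 → root in [0.625250, 0.707125]

[0.625250, 0.707125]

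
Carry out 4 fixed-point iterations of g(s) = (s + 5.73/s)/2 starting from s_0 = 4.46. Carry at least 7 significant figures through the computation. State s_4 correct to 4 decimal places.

2.3937

s_1 = g(4.460000) = 2.872377
s_2 = g(2.872377) = 2.433620
s_3 = g(2.433620) = 2.394069
s_4 = g(2.394069) = 2.393742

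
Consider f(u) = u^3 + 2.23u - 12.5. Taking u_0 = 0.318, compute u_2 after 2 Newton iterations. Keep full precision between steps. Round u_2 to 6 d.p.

f'(u) = 3u^2 + 2.23
u_0 = 0.318000: f = -11.758703, f' = 2.533372 → u_1 = 0.318000 - (-11.758703)/(2.533372) = 4.959522
u_1 = 4.959522: f = 120.548416, f' = 76.020584 → u_2 = 4.959522 - (120.548416)/(76.020584) = 3.373788

3.373788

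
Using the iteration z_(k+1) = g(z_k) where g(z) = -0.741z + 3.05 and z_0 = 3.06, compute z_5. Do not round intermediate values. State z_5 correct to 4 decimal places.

z_1 = g(3.060000) = 0.782540
z_2 = g(0.782540) = 2.470138
z_3 = g(2.470138) = 1.219628
z_4 = g(1.219628) = 2.146256
z_5 = g(2.146256) = 1.459624

1.4596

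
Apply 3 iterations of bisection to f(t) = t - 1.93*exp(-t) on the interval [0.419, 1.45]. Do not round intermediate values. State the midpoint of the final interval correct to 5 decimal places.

0.87006

f(0.419000) = -0.850369, f(1.450000) = 0.997279 (opposite signs)
step 1: m = 0.934500, f(m) = 0.176430 > 0 → root in [0.419000, 0.934500]
step 2: m = 0.676750, f(m) = -0.304204 < 0 → root in [0.676750, 0.934500]
step 3: m = 0.805625, f(m) = -0.056716 < 0 → root in [0.805625, 0.934500]
Midpoint of [0.805625, 0.934500] = 0.870062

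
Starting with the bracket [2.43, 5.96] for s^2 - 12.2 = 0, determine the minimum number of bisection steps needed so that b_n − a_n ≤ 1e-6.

Initial width b − a = 5.96 − 2.43 = 3.530000.
After n steps the width is (b−a)/2^n; need (b−a)/2^n ≤ 1e-6.
So n ≥ log₂(3.530000/1e-6) = log₂(3530000.0000) ≈ 21.7512.
Hence n = 22.

22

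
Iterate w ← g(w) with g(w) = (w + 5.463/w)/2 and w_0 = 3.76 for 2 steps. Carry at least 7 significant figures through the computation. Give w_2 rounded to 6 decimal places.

w_1 = g(3.760000) = 2.606463
w_2 = g(2.606463) = 2.351203

2.351203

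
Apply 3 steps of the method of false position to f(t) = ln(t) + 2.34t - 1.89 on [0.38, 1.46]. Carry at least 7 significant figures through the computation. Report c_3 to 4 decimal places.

False-position update: c = (a·f(b) − b·f(a))/(f(b) − f(a)); replace the endpoint whose sign matches f(c).
f(0.380000) = -1.968384, f(1.460000) = 1.904836
step 1: c = 0.928860, f(c) = 0.209734 > 0 → new bracket [0.380000, 0.928860]
step 2: c = 0.876009, f(c) = 0.027483 > 0 → new bracket [0.380000, 0.876009]
step 3: c = 0.869179, f(c) = 0.003673 > 0 → new bracket [0.380000, 0.869179]

0.8692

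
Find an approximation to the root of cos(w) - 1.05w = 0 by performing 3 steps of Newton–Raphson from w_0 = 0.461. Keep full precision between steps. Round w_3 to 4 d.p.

f'(w) = -sin(w) - 1.05
w_0 = 0.461000: f = 0.411558, f' = -1.494844 → w_1 = 0.461000 - (0.411558)/(-1.494844) = 0.736318
w_1 = 0.736318: f = -0.032188, f' = -1.721565 → w_2 = 0.736318 - (-0.032188)/(-1.721565) = 0.717621
w_2 = 0.717621: f = -0.000130, f' = -1.707594 → w_3 = 0.717621 - (-0.000130)/(-1.707594) = 0.717545

0.7175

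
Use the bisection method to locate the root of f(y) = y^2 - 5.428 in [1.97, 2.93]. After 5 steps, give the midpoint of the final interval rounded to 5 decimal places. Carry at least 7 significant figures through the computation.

2.31500

f(1.970000) = -1.547100, f(2.930000) = 3.156900 (opposite signs)
step 1: m = 2.450000, f(m) = 0.574500 > 0 → root in [1.970000, 2.450000]
step 2: m = 2.210000, f(m) = -0.543900 < 0 → root in [2.210000, 2.450000]
step 3: m = 2.330000, f(m) = 0.000900 > 0 → root in [2.210000, 2.330000]
step 4: m = 2.270000, f(m) = -0.275100 < 0 → root in [2.270000, 2.330000]
step 5: m = 2.300000, f(m) = -0.138000 < 0 → root in [2.300000, 2.330000]
Midpoint of [2.300000, 2.330000] = 2.315000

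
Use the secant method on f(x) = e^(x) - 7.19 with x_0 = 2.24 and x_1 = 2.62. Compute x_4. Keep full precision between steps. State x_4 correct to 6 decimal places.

f(x_0) = 2.203331, f(x_1) = 6.545724
x_2 = 2.620000 - (6.545724)·(2.620000 - 2.240000)/(6.545724 - (2.203331)) = 2.047188; f(x_2) = 0.556087
x_3 = 2.047188 - (0.556087)·(2.047188 - 2.620000)/(0.556087 - (6.545724)) = 1.994007; f(x_3) = 0.154906
x_4 = 1.994007 - (0.154906)·(1.994007 - 2.047188)/(0.154906 - (0.556087)) = 1.973473; f(x_4) = 0.005621

1.973473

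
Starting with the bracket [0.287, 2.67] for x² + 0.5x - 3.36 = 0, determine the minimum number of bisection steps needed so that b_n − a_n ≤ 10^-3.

12

Initial width b − a = 2.67 − 0.287 = 2.383000.
After n steps the width is (b−a)/2^n; need (b−a)/2^n ≤ 10^-3.
So n ≥ log₂(2.383000/10^-3) = log₂(2383.0000) ≈ 11.2186.
Hence n = 12.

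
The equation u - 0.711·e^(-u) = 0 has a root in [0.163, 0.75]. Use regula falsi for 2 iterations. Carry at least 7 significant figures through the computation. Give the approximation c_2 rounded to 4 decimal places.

f(0.163000) = -0.441059, f(0.750000) = 0.414147
step 1: c = 0.465736, f(c) = 0.019460 > 0 → new bracket [0.163000, 0.465736]
step 2: c = 0.452943, f(c) = 0.000922 > 0 → new bracket [0.163000, 0.452943]

0.4529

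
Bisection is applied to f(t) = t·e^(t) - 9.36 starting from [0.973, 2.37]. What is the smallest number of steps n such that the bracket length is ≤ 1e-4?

Initial width b − a = 2.37 − 0.973 = 1.397000.
After n steps the width is (b−a)/2^n; need (b−a)/2^n ≤ 1e-4.
So n ≥ log₂(1.397000/1e-4) = log₂(13970.0000) ≈ 13.7700.
Hence n = 14.

14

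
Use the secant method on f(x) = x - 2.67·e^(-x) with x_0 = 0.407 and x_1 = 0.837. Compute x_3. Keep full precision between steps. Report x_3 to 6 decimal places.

0.990145

f(x_0) = -1.370270, f(x_1) = -0.319130
x_2 = 0.837000 - (-0.319130)·(0.837000 - 0.407000)/(-0.319130 - (-1.370270)) = 0.967550; f(x_2) = -0.047085
x_3 = 0.967550 - (-0.047085)·(0.967550 - 0.837000)/(-0.047085 - (-0.319130)) = 0.990145; f(x_3) = -0.001821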